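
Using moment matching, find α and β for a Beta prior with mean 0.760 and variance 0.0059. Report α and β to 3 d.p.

Let s = α+β. The Beta variance is μ(1−μ)/(s+1).
So s+1 = μ(1−μ)/σ² = (0.760×0.240)/0.0059 = 0.182400/0.0059 = 30.9153, giving s = 29.9153.
Then α = μs = 0.760×29.9153 = 22.736 and β = (1−μ)s = 0.240×29.9153 = 7.180.

α = 22.736, β = 7.180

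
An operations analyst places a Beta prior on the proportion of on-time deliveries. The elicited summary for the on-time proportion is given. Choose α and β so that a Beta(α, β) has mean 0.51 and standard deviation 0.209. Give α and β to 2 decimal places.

Variance = 0.209² = 0.043681. The moment-matching identity α+β = μ(1−μ)/Var − 1 gives
α+β = 0.2499/0.043681 − 1 = 4.7210, so α = μ·4.7210 = 2.41 and β = (1−μ)·4.7210 = 2.31.

α = 2.41, β = 2.31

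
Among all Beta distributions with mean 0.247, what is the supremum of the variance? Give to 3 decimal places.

0.186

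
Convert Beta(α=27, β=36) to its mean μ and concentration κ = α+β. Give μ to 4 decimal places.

κ = α+β = 27+36 = 63; μ = α/κ = 27/63 = 0.4286.

μ = 0.4286, κ = 63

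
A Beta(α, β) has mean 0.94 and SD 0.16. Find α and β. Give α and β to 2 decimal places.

α = 1.13, β = 0.07

First σ² = 0.0256. Setting α = μn, β = (1−μ)n with n = α+β,
μ(1−μ)/(n+1) = 0.0256 ⇒ n+1 = 0.0564/0.0256 = 2.2031 ⇒ n = 1.2031.
Hence α = 0.94×1.2031 = 1.13, β = 0.06×1.2031 = 0.07.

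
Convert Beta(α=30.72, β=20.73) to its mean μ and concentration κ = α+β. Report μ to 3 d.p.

μ = 0.597, κ = 51.45

κ = α+β = 30.72+20.73 = 51.45; μ = α/κ = 30.72/51.45 = 0.597.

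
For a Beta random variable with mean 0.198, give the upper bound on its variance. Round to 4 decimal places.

0.1588

Var = μ(1−μ)/(α+β+1), which approaches μ(1−μ) as α+β → 0.
So the supremum is μ(1−μ) = 0.198×0.802 = 0.1588.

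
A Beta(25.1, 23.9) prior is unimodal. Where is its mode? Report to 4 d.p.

0.5128

With α,β > 1, mode = (α−1)/(α+β−2) = 24.1/47.0 = 0.5128.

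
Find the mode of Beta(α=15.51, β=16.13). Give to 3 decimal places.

0.490

With α,β > 1, mode = (α−1)/(α+β−2) = 14.51/29.64 = 0.490.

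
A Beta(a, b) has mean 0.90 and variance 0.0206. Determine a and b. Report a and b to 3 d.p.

a = 3.032, b = 0.337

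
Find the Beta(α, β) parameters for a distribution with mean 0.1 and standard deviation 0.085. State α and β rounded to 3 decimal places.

α = 1.146, β = 10.311

σ² = 0.085² = 0.007225.
With s = α+β, Var = μ(1−μ)/(s+1), so s+1 = (0.1×0.9)/0.007225 = 12.4567 and s = 11.4567.
α = μs = 1.146, β = (1−μ)s = 10.311.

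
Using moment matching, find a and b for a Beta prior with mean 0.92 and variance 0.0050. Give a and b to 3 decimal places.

By moment matching, a+b = μ(1−μ)/σ² − 1 = (0.92·0.08)/0.0050 − 1 = 14.7200 − 1 = 13.7200.
Since a/(a+b) = μ, a = 0.92·13.7200 = 12.622 and b = 0.08·13.7200 = 1.098.

a = 12.622, b = 1.098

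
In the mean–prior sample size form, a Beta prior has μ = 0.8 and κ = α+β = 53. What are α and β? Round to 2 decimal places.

α = 42.40, β = 10.60

Split κ in proportion μ : (1−μ): α = 0.8·53 = 42.40, β = 53 − 42.40 = 10.60.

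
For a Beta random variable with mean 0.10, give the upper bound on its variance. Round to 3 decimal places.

0.090

For fixed mean μ the Beta variance is μ(1−μ)/(α+β+1), increasing as α+β decreases.
Its least upper bound (not attained) is μ(1−μ) = 0.10·0.90 = 0.090.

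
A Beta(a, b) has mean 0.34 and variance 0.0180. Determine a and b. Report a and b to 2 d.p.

a = 3.90, b = 7.57

Write ν = a+b; then a = μν and Var = μ(1−μ)/(ν+1).
ν = μ(1−μ)/Var − 1 = 0.2244/0.0180 − 1 = 11.4667.
a = 0.34·11.4667 = 3.90, b = 0.66·11.4667 = 7.57.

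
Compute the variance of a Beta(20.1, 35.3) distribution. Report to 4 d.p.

0.0041

Var = αβ/[(α+β)²(α+β+1)] = (20.1×35.3)/(55.4²×56.4) = 709.53/173100.624 = 0.0041.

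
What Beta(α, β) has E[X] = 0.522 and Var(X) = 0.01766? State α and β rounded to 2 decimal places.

α = 6.85, β = 6.28

Let s = α+β. The Beta variance is μ(1−μ)/(s+1).
So s+1 = μ(1−μ)/σ² = (0.522×0.478)/0.01766 = 0.249516/0.01766 = 14.1289, giving s = 13.1289.
Then α = μs = 0.522×13.1289 = 6.85 and β = (1−μ)s = 0.478×13.1289 = 6.28.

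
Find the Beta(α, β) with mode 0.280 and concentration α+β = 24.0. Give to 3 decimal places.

For α,β>1 the mode is (α−1)/(α+β−2), so α = mode·(κ−2)+1 = 0.280×22.0+1 = 7.160.
And β = (1−mode)·(κ−2)+1 = 0.720×22.0+1 = 16.840.

α = 7.160, β = 16.840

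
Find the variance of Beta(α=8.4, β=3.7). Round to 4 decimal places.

0.0162

μ = 8.4/12.1 = 0.694215; Var = μ(1−μ)/(α+β+1) = 0.2122806/13.1 = 0.0162.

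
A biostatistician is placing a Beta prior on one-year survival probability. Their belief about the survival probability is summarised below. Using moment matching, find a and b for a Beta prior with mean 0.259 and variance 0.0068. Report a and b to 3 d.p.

a = 7.051, b = 20.173

Let s = a+b. The Beta variance is μ(1−μ)/(s+1).
So s+1 = μ(1−μ)/σ² = (0.259×0.741)/0.0068 = 0.191919/0.0068 = 28.2234, giving s = 27.2234.
Then a = μs = 0.259×27.2234 = 7.051 and b = (1−μ)s = 0.741×27.2234 = 20.173.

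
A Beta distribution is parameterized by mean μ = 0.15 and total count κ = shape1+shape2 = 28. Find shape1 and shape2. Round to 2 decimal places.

shape1 = μκ = 0.15×28 = 4.20 and shape2 = (1−μ)κ = 0.85×28 = 23.80.

shape1 = 4.20, shape2 = 23.80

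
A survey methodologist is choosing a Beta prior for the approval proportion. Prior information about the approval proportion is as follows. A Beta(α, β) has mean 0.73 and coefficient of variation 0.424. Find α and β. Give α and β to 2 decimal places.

Var = (CV·μ)² = (0.424×0.73)² = 0.095803.
α+β = μ(1−μ)/Var − 1 = 0.1971/0.095803 − 1 = 1.0574.
Thus α = 0.73·1.0574 = 0.77 and β = 0.27·1.0574 = 0.29.

α = 0.77, β = 0.29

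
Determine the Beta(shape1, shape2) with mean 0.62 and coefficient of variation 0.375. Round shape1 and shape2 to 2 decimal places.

shape1 = 2.08, shape2 = 1.28

σ = CV·μ = 0.375×0.62 = 0.23250, so σ² = 0.054056.
s+1 = μ(1−μ)/σ² = 0.2356/0.054056 = 4.3584, so s = shape1+shape2 = 3.3584.
shape1 = μs = 2.08, shape2 = (1−μ)s = 1.28.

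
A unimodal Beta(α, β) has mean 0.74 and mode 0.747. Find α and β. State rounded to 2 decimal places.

Let s = α+β. Mean gives α = μs = 0.74s; mode gives (α−1)/(s−2) = 0.747.
Substituting: 0.74s − 1 = 0.747(s−2) = 0.747s − 1.494, so -0.007s = -0.494 and s = 70.5714.
Then α = 0.74×70.5714 = 52.22 and β = s−α = 18.35.

α = 52.22, β = 18.35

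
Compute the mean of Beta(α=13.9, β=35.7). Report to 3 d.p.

0.280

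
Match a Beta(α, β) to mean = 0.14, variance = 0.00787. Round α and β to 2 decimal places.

Write ν = α+β; then α = μν and Var = μ(1−μ)/(ν+1).
ν = μ(1−μ)/Var − 1 = 0.1204/0.00787 − 1 = 14.2986.
α = 0.14·14.2986 = 2.00, β = 0.86·14.2986 = 12.30.

α = 2.00, β = 12.30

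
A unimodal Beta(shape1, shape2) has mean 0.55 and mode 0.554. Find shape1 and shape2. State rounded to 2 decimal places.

Let s = shape1+shape2. Mean gives shape1 = μs = 0.55s; mode gives (shape1−1)/(s−2) = 0.554.
Substituting: 0.55s − 1 = 0.554(s−2) = 0.554s − 1.108, so -0.004s = -0.108 and s = 27.0000.
Then shape1 = 0.55×27.0000 = 14.85 and shape2 = s−shape1 = 12.15.

shape1 = 14.85, shape2 = 12.15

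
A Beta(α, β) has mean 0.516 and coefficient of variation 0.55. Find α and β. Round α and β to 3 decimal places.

α = 1.084, β = 1.017

Var = (CV·μ)² = (0.55×0.516)² = 0.080542.
α+β = μ(1−μ)/Var − 1 = 0.249744/0.080542 − 1 = 2.1008.
Thus α = 0.516·2.1008 = 1.084 and β = 0.484·2.1008 = 1.017.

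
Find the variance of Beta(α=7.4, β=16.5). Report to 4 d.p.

0.0086

α+β = 23.9 and αβ = 122.10, so Var = αβ/[(α+β)²(α+β+1)] = 122.10/14223.129 = 0.0086.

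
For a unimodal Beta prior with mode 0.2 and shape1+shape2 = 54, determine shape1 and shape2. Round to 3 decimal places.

Mode = (shape1−1)/(κ−2) with κ = shape1+shape2, so shape1−1 = 0.2·52 = 10.400.
shape1 = 11.400; shape2 = κ − shape1 = 42.600.

shape1 = 11.400, shape2 = 42.600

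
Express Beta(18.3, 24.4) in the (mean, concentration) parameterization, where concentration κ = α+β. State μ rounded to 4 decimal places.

μ = 0.4286, κ = 42.7

κ = α+β = 18.3+24.4 = 42.7; μ = α/κ = 18.3/42.7 = 0.4286.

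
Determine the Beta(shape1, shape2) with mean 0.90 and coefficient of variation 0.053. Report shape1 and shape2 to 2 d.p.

Var = (CV·μ)² = (0.053×0.90)² = 0.002275.
shape1+shape2 = μ(1−μ)/Var − 1 = 0.0900/0.002275 − 1 = 38.5554.
Thus shape1 = 0.90·38.5554 = 34.70 and shape2 = 0.10·38.5554 = 3.86.

shape1 = 34.70, shape2 = 3.86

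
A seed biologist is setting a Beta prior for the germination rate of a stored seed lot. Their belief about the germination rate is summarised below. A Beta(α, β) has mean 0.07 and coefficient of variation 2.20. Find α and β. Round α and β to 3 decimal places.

α = 0.122, β = 1.623

σ = CV·μ = 2.20×0.07 = 0.15400, so σ² = 0.023716.
s+1 = μ(1−μ)/σ² = 0.0651/0.023716 = 2.7450, so s = α+β = 1.7450.
α = μs = 0.122, β = (1−μ)s = 1.623.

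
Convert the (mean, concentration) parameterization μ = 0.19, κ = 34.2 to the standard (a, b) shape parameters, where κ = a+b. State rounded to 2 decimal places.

a = 6.50, b = 27.70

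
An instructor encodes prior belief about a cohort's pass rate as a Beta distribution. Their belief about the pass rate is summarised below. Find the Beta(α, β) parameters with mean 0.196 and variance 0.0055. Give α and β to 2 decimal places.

By moment matching, α+β = μ(1−μ)/σ² − 1 = (0.196·0.804)/0.0055 − 1 = 28.6516 − 1 = 27.6516.
Since α/(α+β) = μ, α = 0.196·27.6516 = 5.42 and β = 0.804·27.6516 = 22.23.

α = 5.42, β = 22.23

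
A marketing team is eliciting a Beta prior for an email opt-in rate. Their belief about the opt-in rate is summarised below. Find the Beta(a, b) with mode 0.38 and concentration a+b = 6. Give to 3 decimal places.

Mode = (a−1)/(κ−2) with κ = a+b, so a−1 = 0.38·4 = 1.520.
a = 2.520; b = κ − a = 3.480.

a = 2.520, b = 3.480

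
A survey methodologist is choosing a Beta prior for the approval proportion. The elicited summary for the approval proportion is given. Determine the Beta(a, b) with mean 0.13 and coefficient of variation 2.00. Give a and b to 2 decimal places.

a = 0.09, b = 0.59

σ = CV·μ = 2.00×0.13 = 0.26000, so σ² = 0.067600.
s+1 = μ(1−μ)/σ² = 0.1131/0.067600 = 1.6731, so s = a+b = 0.6731.
a = μs = 0.09, b = (1−μ)s = 0.59.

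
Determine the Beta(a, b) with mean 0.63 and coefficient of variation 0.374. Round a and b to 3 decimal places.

a = 2.015, b = 1.184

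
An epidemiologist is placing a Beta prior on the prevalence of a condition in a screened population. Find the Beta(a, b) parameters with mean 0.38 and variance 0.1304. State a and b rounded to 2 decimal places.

a = 0.31, b = 0.50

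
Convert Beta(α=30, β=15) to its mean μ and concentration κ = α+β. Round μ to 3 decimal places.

κ = α+β = 30+15 = 45; μ = α/κ = 30/45 = 0.667.

μ = 0.667, κ = 45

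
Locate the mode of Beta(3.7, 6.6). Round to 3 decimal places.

The density x^(α−1)(1−x)^(β−1) is maximised at (α−1)/(α+β−2) = 2.7/8.3 = 0.325.

0.325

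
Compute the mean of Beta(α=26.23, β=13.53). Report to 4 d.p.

0.6597

E[X] = α/(α+β) = 26.23/39.76 = 0.6597.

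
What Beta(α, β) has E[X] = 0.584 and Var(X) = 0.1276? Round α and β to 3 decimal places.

Let s = α+β. The Beta variance is μ(1−μ)/(s+1).
So s+1 = μ(1−μ)/σ² = (0.584×0.416)/0.1276 = 0.242944/0.1276 = 1.9039, giving s = 0.9039.
Then α = μs = 0.584×0.9039 = 0.528 and β = (1−μ)s = 0.416×0.9039 = 0.376.

α = 0.528, β = 0.376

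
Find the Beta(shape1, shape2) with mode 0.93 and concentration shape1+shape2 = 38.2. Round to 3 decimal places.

shape1 = 34.666, shape2 = 3.534

For shape1,shape2>1 the mode is (shape1−1)/(shape1+shape2−2), so shape1 = mode·(κ−2)+1 = 0.93×36.2+1 = 34.666.
And shape2 = (1−mode)·(κ−2)+1 = 0.07×36.2+1 = 3.534.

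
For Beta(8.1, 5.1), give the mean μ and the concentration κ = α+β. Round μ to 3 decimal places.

μ = 0.614, κ = 13.2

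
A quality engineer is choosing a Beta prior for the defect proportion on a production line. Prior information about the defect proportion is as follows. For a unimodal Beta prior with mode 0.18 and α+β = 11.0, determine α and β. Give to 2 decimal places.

α = 2.62, β = 8.38

Since the density peak of Beta(α,β) is at (α−1)/(α+β−2),
α = 1 + 0.18(11.0−2) = 2.62 and β = 11.0 − 2.62 = 8.38.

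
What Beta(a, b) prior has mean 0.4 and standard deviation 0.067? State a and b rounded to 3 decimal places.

First σ² = 0.004489. Setting a = μn, b = (1−μ)n with n = a+b,
μ(1−μ)/(n+1) = 0.004489 ⇒ n+1 = 0.24/0.004489 = 53.4640 ⇒ n = 52.4640.
Hence a = 0.4×52.4640 = 20.986, b = 0.6×52.4640 = 31.478.

a = 20.986, b = 31.478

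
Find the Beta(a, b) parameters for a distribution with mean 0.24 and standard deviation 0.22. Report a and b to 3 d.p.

First σ² = 0.0484. Setting a = μn, b = (1−μ)n with n = a+b,
μ(1−μ)/(n+1) = 0.0484 ⇒ n+1 = 0.1824/0.0484 = 3.7686 ⇒ n = 2.7686.
Hence a = 0.24×2.7686 = 0.664, b = 0.76×2.7686 = 2.104.

a = 0.664, b = 2.104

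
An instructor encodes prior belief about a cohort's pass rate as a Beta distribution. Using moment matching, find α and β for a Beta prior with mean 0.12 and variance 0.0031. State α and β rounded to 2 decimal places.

α = 3.97, β = 29.10

Let s = α+β. The Beta variance is μ(1−μ)/(s+1).
So s+1 = μ(1−μ)/σ² = (0.12×0.88)/0.0031 = 0.1056/0.0031 = 34.0645, giving s = 33.0645.
Then α = μs = 0.12×33.0645 = 3.97 and β = (1−μ)s = 0.88×33.0645 = 29.10.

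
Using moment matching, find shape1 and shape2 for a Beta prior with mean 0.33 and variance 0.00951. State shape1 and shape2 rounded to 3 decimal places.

By moment matching, shape1+shape2 = μ(1−μ)/σ² − 1 = (0.33·0.67)/0.00951 − 1 = 23.2492 − 1 = 22.2492.
Since shape1/(shape1+shape2) = μ, shape1 = 0.33·22.2492 = 7.342 and shape2 = 0.67·22.2492 = 14.907.

shape1 = 7.342, shape2 = 14.907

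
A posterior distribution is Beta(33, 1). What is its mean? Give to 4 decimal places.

The Beta mean is α/(α+β) = 33/(33+1) = 0.9706.

0.9706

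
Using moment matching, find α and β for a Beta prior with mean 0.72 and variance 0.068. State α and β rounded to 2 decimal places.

α = 1.41, β = 0.55

Write ν = α+β; then α = μν and Var = μ(1−μ)/(ν+1).
ν = μ(1−μ)/Var − 1 = 0.2016/0.068 − 1 = 1.9647.
α = 0.72·1.9647 = 1.41, β = 0.28·1.9647 = 0.55.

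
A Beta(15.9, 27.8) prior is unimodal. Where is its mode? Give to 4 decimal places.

The density x^(α−1)(1−x)^(β−1) is maximised at (α−1)/(α+β−2) = 14.9/41.7 = 0.3573.

0.3573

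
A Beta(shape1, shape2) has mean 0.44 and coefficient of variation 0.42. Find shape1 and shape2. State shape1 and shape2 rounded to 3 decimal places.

shape1 = 2.735, shape2 = 3.480

σ = CV·μ = 0.42×0.44 = 0.18480, so σ² = 0.034151.
s+1 = μ(1−μ)/σ² = 0.2464/0.034151 = 7.2150, so s = shape1+shape2 = 6.2150.
shape1 = μs = 2.735, shape2 = (1−μ)s = 3.480.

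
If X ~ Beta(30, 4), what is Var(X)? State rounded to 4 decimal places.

0.0030

μ = 30/34 = 0.882353; Var = μ(1−μ)/(α+β+1) = 0.1038062/35 = 0.0030.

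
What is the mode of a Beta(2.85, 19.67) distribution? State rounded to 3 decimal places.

The density x^(α−1)(1−x)^(β−1) is maximised at (α−1)/(α+β−2) = 1.85/20.52 = 0.090.

0.090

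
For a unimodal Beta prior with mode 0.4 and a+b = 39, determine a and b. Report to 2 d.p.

Since the density peak of Beta(a,b) is at (a−1)/(a+b−2),
a = 1 + 0.4(39−2) = 15.80 and b = 39 − 15.80 = 23.20.

a = 15.80, b = 23.20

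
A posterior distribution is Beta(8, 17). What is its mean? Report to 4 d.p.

E[X] = α/(α+β) = 8/25 = 0.3200.

0.3200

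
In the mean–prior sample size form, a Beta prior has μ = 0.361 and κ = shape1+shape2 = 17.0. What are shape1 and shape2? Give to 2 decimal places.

Split κ in proportion μ : (1−μ): shape1 = 0.361·17.0 = 6.14, shape2 = 17.0 − 6.14 = 10.86.

shape1 = 6.14, shape2 = 10.86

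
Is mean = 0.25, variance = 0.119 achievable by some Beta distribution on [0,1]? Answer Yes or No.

Yes

The Beta variance bound is σ² < μ(1−μ).
Here μ(1−μ) = 0.25×0.75 = 0.1875, and 0.119 < 0.1875.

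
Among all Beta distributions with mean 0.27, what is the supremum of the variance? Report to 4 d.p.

For fixed mean μ the Beta variance is μ(1−μ)/(α+β+1), increasing as α+β decreases.
Its least upper bound (not attained) is μ(1−μ) = 0.27·0.73 = 0.1971.

0.1971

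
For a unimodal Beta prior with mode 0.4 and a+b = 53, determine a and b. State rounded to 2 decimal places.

a = 21.40, b = 31.60

For a,b>1 the mode is (a−1)/(a+b−2), so a = mode·(κ−2)+1 = 0.4×51+1 = 21.40.
And b = (1−mode)·(κ−2)+1 = 0.6×51+1 = 31.60.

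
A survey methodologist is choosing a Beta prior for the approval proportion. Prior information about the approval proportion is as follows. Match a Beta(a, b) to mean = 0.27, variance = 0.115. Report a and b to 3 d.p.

Write ν = a+b; then a = μν and Var = μ(1−μ)/(ν+1).
ν = μ(1−μ)/Var − 1 = 0.1971/0.115 − 1 = 0.7139.
a = 0.27·0.7139 = 0.193, b = 0.73·0.7139 = 0.521.

a = 0.193, b = 0.521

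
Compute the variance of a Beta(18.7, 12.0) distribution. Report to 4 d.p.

0.0075

α+β = 30.7 and αβ = 224.40, so Var = αβ/[(α+β)²(α+β+1)] = 224.40/29876.933 = 0.0075.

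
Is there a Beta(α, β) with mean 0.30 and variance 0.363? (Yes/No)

A Beta with mean μ has variance μ(1−μ)/(α+β+1) < μ(1−μ).
Here μ(1−μ) = 0.30×0.70 = 0.2100, and 0.363 ≥ 0.2100.

No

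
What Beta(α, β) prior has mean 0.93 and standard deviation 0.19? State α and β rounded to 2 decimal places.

First σ² = 0.0361. Setting α = μn, β = (1−μ)n with n = α+β,
μ(1−μ)/(n+1) = 0.0361 ⇒ n+1 = 0.0651/0.0361 = 1.8033 ⇒ n = 0.8033.
Hence α = 0.93×0.8033 = 0.75, β = 0.07×0.8033 = 0.06.

α = 0.75, β = 0.06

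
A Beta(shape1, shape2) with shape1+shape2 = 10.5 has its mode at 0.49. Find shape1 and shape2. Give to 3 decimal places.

shape1 = 5.165, shape2 = 5.335

Mode = (shape1−1)/(κ−2) with κ = shape1+shape2, so shape1−1 = 0.49·8.5 = 4.165.
shape1 = 5.165; shape2 = κ − shape1 = 5.335.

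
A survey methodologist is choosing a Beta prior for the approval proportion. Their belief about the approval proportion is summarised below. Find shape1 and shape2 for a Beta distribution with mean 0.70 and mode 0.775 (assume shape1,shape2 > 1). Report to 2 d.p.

Let s = shape1+shape2. Mean gives shape1 = μs = 0.70s; mode gives (shape1−1)/(s−2) = 0.775.
Substituting: 0.70s − 1 = 0.775(s−2) = 0.775s − 1.550, so -0.075s = -0.550 and s = 7.3333.
Then shape1 = 0.70×7.3333 = 5.13 and shape2 = s−shape1 = 2.20.

shape1 = 5.13, shape2 = 2.20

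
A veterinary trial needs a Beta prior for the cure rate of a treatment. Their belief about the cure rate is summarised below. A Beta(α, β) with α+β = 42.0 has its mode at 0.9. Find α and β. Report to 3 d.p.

For α,β>1 the mode is (α−1)/(α+β−2), so α = mode·(κ−2)+1 = 0.9×40.0+1 = 37.000.
And β = (1−mode)·(κ−2)+1 = 0.1×40.0+1 = 5.000.

α = 37.000, β = 5.000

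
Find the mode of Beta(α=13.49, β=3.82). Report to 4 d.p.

The density x^(α−1)(1−x)^(β−1) is maximised at (α−1)/(α+β−2) = 12.49/15.31 = 0.8158.

0.8158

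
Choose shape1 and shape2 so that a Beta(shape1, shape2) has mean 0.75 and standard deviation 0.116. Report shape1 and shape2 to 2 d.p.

shape1 = 9.70, shape2 = 3.23

Variance = 0.116² = 0.013456. The moment-matching identity shape1+shape2 = μ(1−μ)/Var − 1 gives
shape1+shape2 = 0.1875/0.013456 − 1 = 12.9343, so shape1 = μ·12.9343 = 9.70 and shape2 = (1−μ)·12.9343 = 3.23.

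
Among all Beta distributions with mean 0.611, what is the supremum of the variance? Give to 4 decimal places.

0.2377

For fixed mean μ the Beta variance is μ(1−μ)/(α+β+1), increasing as α+β decreases.
Its least upper bound (not attained) is μ(1−μ) = 0.611·0.389 = 0.2377.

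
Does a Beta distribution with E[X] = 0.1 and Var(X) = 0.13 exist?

No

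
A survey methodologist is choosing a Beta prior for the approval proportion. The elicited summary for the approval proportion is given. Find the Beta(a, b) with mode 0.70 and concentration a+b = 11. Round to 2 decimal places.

Since the density peak of Beta(a,b) is at (a−1)/(a+b−2),
a = 1 + 0.70(11−2) = 7.30 and b = 11 − 7.30 = 3.70.

a = 7.30, b = 3.70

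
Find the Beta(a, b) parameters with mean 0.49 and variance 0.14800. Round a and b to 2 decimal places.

By moment matching, a+b = μ(1−μ)/σ² − 1 = (0.49·0.51)/0.14800 − 1 = 1.6885 − 1 = 0.6885.
Since a/(a+b) = μ, a = 0.49·0.6885 = 0.34 and b = 0.51·0.6885 = 0.35.

a = 0.34, b = 0.35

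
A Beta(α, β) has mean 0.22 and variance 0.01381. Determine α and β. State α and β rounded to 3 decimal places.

Write ν = α+β; then α = μν and Var = μ(1−μ)/(ν+1).
ν = μ(1−μ)/Var − 1 = 0.1716/0.01381 − 1 = 11.4258.
α = 0.22·11.4258 = 2.514, β = 0.78·11.4258 = 8.912.

α = 2.514, β = 8.912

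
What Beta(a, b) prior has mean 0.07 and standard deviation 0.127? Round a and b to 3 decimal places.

σ² = 0.127² = 0.016129.
With s = a+b, Var = μ(1−μ)/(s+1), so s+1 = (0.07×0.93)/0.016129 = 4.0362 and s = 3.0362.
a = μs = 0.213, b = (1−μ)s = 2.824.

a = 0.213, b = 2.824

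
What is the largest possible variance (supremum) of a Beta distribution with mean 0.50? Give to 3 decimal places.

0.250

Var = μ(1−μ)/(α+β+1), which approaches μ(1−μ) as α+β → 0.
So the supremum is μ(1−μ) = 0.50×0.50 = 0.250.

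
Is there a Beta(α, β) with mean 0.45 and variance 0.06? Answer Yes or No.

Yes

For any Beta, Var(X) < E[X]·(1−E[X]).
Here μ(1−μ) = 0.45×0.55 = 0.2475, and 0.06 < 0.2475.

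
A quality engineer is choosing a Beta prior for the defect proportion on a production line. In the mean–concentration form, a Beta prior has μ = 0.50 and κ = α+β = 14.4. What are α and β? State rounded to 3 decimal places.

α = 7.200, β = 7.200

α = μκ = 0.50×14.4 = 7.200 and β = (1−μ)κ = 0.50×14.4 = 7.200.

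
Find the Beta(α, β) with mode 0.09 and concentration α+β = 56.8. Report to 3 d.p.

For α,β>1 the mode is (α−1)/(α+β−2), so α = mode·(κ−2)+1 = 0.09×54.8+1 = 5.932.
And β = (1−mode)·(κ−2)+1 = 0.91×54.8+1 = 50.868.

α = 5.932, β = 50.868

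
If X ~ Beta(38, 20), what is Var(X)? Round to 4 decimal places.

0.0038

μ = 38/58 = 0.655172; Var = μ(1−μ)/(α+β+1) = 0.2259215/59 = 0.0038.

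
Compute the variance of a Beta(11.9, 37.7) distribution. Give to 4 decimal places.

0.0036

Var = αβ/[(α+β)²(α+β+1)] = (11.9×37.7)/(49.6²×50.6) = 448.63/124484.096 = 0.0036.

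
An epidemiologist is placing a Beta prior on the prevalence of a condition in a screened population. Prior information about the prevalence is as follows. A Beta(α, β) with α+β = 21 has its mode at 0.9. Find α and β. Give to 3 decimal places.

Mode = (α−1)/(κ−2) with κ = α+β, so α−1 = 0.9·19 = 17.100.
α = 18.100; β = κ − α = 2.900.

α = 18.100, β = 2.900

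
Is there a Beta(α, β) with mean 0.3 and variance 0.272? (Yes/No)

No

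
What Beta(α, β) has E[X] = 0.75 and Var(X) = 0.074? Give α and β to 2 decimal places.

α = 1.15, β = 0.38

Write ν = α+β; then α = μν and Var = μ(1−μ)/(ν+1).
ν = μ(1−μ)/Var − 1 = 0.1875/0.074 − 1 = 1.5338.
α = 0.75·1.5338 = 1.15, β = 0.25·1.5338 = 0.38.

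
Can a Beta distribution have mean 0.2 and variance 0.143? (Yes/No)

Yes

A Beta with mean μ has variance μ(1−μ)/(α+β+1) < μ(1−μ).
Here μ(1−μ) = 0.2×0.8 = 0.16, and 0.143 < 0.16.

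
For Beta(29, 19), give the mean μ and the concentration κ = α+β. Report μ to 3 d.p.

μ = 0.604, κ = 48

κ = α+β = 29+19 = 48; μ = α/κ = 29/48 = 0.604.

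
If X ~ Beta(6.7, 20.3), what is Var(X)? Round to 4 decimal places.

α+β = 27.0 and αβ = 136.01, so Var = αβ/[(α+β)²(α+β+1)] = 136.01/20412.000 = 0.0067.

0.0067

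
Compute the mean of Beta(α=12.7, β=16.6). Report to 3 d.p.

0.433

E[X] = α/(α+β) = 12.7/29.3 = 0.433.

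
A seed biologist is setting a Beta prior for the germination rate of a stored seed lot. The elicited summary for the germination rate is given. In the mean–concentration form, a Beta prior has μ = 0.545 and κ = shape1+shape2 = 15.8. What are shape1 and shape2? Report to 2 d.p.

shape1 = 8.61, shape2 = 7.19

shape1 = μκ = 0.545×15.8 = 8.61 and shape2 = (1−μ)κ = 0.455×15.8 = 7.19.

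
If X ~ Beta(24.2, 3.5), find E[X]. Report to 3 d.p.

The Beta mean is α/(α+β) = 24.2/(24.2+3.5) = 0.874.

0.874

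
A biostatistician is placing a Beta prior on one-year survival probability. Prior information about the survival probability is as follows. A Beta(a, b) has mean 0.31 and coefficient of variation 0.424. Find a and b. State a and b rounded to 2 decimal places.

a = 3.53, b = 7.85

σ = CV·μ = 0.424×0.31 = 0.13144, so σ² = 0.017276.
s+1 = μ(1−μ)/σ² = 0.2139/0.017276 = 12.3810, so s = a+b = 11.3810.
a = μs = 3.53, b = (1−μ)s = 7.85.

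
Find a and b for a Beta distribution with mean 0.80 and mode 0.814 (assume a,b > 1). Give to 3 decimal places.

Let s = a+b. Mean gives a = μs = 0.80s; mode gives (a−1)/(s−2) = 0.814.
Substituting: 0.80s − 1 = 0.814(s−2) = 0.814s − 1.628, so -0.014s = -0.628 and s = 44.8571.
Then a = 0.80×44.8571 = 35.886 and b = s−a = 8.971.

a = 35.886, b = 8.971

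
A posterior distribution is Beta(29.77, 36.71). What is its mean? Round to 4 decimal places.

0.4478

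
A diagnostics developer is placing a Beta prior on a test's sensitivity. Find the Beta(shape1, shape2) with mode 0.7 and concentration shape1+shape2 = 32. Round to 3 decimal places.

Mode = (shape1−1)/(κ−2) with κ = shape1+shape2, so shape1−1 = 0.7·30 = 21.000.
shape1 = 22.000; shape2 = κ − shape1 = 10.000.

shape1 = 22.000, shape2 = 10.000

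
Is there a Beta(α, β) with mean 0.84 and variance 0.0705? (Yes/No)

Yes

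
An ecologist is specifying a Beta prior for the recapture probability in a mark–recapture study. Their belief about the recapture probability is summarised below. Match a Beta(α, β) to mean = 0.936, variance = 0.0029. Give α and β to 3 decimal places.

α = 18.399, β = 1.258

Let s = α+β. The Beta variance is μ(1−μ)/(s+1).
So s+1 = μ(1−μ)/σ² = (0.936×0.064)/0.0029 = 0.059904/0.0029 = 20.6566, giving s = 19.6566.
Then α = μs = 0.936×19.6566 = 18.399 and β = (1−μ)s = 0.064×19.6566 = 1.258.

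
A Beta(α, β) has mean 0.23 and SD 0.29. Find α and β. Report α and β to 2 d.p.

α = 0.25, β = 0.85

First σ² = 0.0841. Setting α = μn, β = (1−μ)n with n = α+β,
μ(1−μ)/(n+1) = 0.0841 ⇒ n+1 = 0.1771/0.0841 = 2.1058 ⇒ n = 1.1058.
Hence α = 0.23×1.1058 = 0.25, β = 0.77×1.1058 = 0.85.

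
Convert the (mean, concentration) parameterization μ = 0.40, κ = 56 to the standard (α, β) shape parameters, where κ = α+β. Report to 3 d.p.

α = μκ = 0.40×56 = 22.400 and β = (1−μ)κ = 0.60×56 = 33.600.

α = 22.400, β = 33.600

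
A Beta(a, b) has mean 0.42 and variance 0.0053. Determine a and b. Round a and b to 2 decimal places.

Write ν = a+b; then a = μν and Var = μ(1−μ)/(ν+1).
ν = μ(1−μ)/Var − 1 = 0.2436/0.0053 − 1 = 44.9623.
a = 0.42·44.9623 = 18.88, b = 0.58·44.9623 = 26.08.

a = 18.88, b = 26.08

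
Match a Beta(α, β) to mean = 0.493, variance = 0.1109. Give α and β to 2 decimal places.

By moment matching, α+β = μ(1−μ)/σ² − 1 = (0.493·0.507)/0.1109 − 1 = 2.2538 − 1 = 1.2538.
Since α/(α+β) = μ, α = 0.493·1.2538 = 0.62 and β = 0.507·1.2538 = 0.64.

α = 0.62, β = 0.64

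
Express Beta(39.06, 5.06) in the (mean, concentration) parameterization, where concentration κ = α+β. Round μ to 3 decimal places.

κ = α+β = 39.06+5.06 = 44.12; μ = α/κ = 39.06/44.12 = 0.885.

μ = 0.885, κ = 44.12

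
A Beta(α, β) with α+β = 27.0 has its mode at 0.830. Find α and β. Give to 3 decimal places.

α = 21.750, β = 5.250

For α,β>1 the mode is (α−1)/(α+β−2), so α = mode·(κ−2)+1 = 0.830×25.0+1 = 21.750.
And β = (1−mode)·(κ−2)+1 = 0.170×25.0+1 = 5.250.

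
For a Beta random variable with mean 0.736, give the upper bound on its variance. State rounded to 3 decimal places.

0.194

For fixed mean μ the Beta variance is μ(1−μ)/(α+β+1), increasing as α+β decreases.
Its least upper bound (not attained) is μ(1−μ) = 0.736·0.264 = 0.194.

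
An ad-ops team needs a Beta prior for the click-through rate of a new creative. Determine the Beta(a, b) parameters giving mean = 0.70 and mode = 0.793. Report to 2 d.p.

a = 4.41, b = 1.89

With s = a+b: μ = a/s and mode = (a−1)/(s−2). Eliminating a = μs,
μs − 1 = m(s−2) ⇒ s(μ−m) = 1−2m ⇒ s = -0.586/-0.093 = 6.3011.
So a = μs = 4.41, b = (1−μ)s = 1.89.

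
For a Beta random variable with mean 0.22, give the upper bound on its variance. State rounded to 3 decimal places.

Var = μ(1−μ)/(α+β+1), which approaches μ(1−μ) as α+β → 0.
So the supremum is μ(1−μ) = 0.22×0.78 = 0.172.

0.172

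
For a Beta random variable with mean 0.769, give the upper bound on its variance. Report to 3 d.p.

For fixed mean μ the Beta variance is μ(1−μ)/(α+β+1), increasing as α+β decreases.
Its least upper bound (not attained) is μ(1−μ) = 0.769·0.231 = 0.178.

0.178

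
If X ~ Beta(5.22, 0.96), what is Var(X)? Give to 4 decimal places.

0.0183

Var = αβ/[(α+β)²(α+β+1)] = (5.22×0.96)/(6.18²×7.18) = 5.0112/274.221432 = 0.0183.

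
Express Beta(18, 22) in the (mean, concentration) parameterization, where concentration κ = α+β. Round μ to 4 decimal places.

μ = 0.4500, κ = 40

κ = α+β = 18+22 = 40; μ = α/κ = 18/40 = 0.4500.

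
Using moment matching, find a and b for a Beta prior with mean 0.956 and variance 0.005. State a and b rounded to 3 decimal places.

Let s = a+b. The Beta variance is μ(1−μ)/(s+1).
So s+1 = μ(1−μ)/σ² = (0.956×0.044)/0.005 = 0.042064/0.005 = 8.4128, giving s = 7.4128.
Then a = μs = 0.956×7.4128 = 7.087 and b = (1−μ)s = 0.044×7.4128 = 0.326.

a = 7.087, b = 0.326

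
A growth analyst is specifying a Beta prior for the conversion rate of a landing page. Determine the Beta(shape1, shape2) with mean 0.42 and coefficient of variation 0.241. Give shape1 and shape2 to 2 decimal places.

shape1 = 9.57, shape2 = 13.21

Var = (CV·μ)² = (0.241×0.42)² = 0.010245.
shape1+shape2 = μ(1−μ)/Var − 1 = 0.2436/0.010245 − 1 = 22.7763.
Thus shape1 = 0.42·22.7763 = 9.57 and shape2 = 0.58·22.7763 = 13.21.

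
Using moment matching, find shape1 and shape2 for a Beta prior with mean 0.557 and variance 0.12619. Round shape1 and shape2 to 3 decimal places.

shape1 = 0.532, shape2 = 0.423

Write ν = shape1+shape2; then shape1 = μν and Var = μ(1−μ)/(ν+1).
ν = μ(1−μ)/Var − 1 = 0.246751/0.12619 − 1 = 0.9554.
shape1 = 0.557·0.9554 = 0.532, shape2 = 0.443·0.9554 = 0.423.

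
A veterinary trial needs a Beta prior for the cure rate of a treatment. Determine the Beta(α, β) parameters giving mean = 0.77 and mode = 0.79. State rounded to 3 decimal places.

α = 22.330, β = 6.670

With s = α+β: μ = α/s and mode = (α−1)/(s−2). Eliminating α = μs,
μs − 1 = m(s−2) ⇒ s(μ−m) = 1−2m ⇒ s = -0.58/-0.02 = 29.0000.
So α = μs = 22.330, β = (1−μ)s = 6.670.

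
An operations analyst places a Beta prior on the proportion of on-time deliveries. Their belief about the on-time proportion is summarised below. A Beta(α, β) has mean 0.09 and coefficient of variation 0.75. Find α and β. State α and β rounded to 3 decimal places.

α = 1.528, β = 15.448

Var = (CV·μ)² = (0.75×0.09)² = 0.004556.
α+β = μ(1−μ)/Var − 1 = 0.0819/0.004556 − 1 = 16.9753.
Thus α = 0.09·16.9753 = 1.528 and β = 0.91·16.9753 = 15.448.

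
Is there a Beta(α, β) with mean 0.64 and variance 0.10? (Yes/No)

The Beta variance bound is σ² < μ(1−μ).
Here μ(1−μ) = 0.64×0.36 = 0.2304, and 0.10 < 0.2304.

Yes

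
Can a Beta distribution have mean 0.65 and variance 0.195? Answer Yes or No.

The Beta variance bound is σ² < μ(1−μ).
Here μ(1−μ) = 0.65×0.35 = 0.2275, and 0.195 < 0.2275.

Yes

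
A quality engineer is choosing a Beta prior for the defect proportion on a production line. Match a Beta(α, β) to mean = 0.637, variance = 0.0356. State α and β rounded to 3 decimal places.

α = 3.500, β = 1.995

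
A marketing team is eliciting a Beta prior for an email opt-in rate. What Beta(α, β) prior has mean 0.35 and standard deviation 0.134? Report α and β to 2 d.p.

α = 4.08, β = 7.59

Variance = 0.134² = 0.017956. The moment-matching identity α+β = μ(1−μ)/Var − 1 gives
α+β = 0.2275/0.017956 − 1 = 11.6699, so α = μ·11.6699 = 4.08 and β = (1−μ)·11.6699 = 7.59.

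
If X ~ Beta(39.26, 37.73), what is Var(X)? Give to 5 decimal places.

μ = 39.26/76.99 = 0.509936; Var = μ(1−μ)/(α+β+1) = 0.2499013/77.99 = 0.00320.

0.00320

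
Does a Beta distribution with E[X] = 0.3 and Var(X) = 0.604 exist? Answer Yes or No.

No

A Beta with mean μ has variance μ(1−μ)/(α+β+1) < μ(1−μ).
Here μ(1−μ) = 0.3×0.7 = 0.21, and 0.604 ≥ 0.21.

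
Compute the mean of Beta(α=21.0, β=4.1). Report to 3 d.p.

The Beta mean is α/(α+β) = 21.0/(21.0+4.1) = 0.837.

0.837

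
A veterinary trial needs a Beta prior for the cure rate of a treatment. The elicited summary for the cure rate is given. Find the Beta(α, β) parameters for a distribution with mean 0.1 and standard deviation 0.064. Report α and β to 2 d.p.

α = 2.10, β = 18.88

Variance = 0.064² = 0.004096. The moment-matching identity α+β = μ(1−μ)/Var − 1 gives
α+β = 0.09/0.004096 − 1 = 20.9727, so α = μ·20.9727 = 2.10 and β = (1−μ)·20.9727 = 18.88.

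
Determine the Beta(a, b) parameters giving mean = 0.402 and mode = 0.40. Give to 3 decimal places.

With s = a+b: μ = a/s and mode = (a−1)/(s−2). Eliminating a = μs,
μs − 1 = m(s−2) ⇒ s(μ−m) = 1−2m ⇒ s = 0.20/0.002 = 100.0000.
So a = μs = 40.200, b = (1−μ)s = 59.800.

a = 40.200, b = 59.800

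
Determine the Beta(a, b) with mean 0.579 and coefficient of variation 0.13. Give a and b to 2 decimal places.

a = 24.33, b = 17.69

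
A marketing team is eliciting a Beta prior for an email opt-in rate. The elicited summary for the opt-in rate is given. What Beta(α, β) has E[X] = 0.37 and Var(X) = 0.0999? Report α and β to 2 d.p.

α = 0.49, β = 0.84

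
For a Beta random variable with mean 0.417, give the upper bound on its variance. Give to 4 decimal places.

0.2431

Var = μ(1−μ)/(α+β+1), which approaches μ(1−μ) as α+β → 0.
So the supremum is μ(1−μ) = 0.417×0.583 = 0.2431.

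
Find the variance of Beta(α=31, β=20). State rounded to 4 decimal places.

μ = 31/51 = 0.607843; Var = μ(1−μ)/(α+β+1) = 0.2383699/52 = 0.0046.

0.0046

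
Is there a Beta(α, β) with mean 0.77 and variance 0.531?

No

A Beta with mean μ has variance μ(1−μ)/(α+β+1) < μ(1−μ).
Here μ(1−μ) = 0.77×0.23 = 0.1771, and 0.531 ≥ 0.1771.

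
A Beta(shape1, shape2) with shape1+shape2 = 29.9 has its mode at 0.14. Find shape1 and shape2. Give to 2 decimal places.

shape1 = 4.91, shape2 = 24.99

Since the density peak of Beta(shape1,shape2) is at (shape1−1)/(shape1+shape2−2),
shape1 = 1 + 0.14(29.9−2) = 4.91 and shape2 = 29.9 − 4.91 = 24.99.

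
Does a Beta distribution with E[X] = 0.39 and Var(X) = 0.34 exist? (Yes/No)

A Beta with mean μ has variance μ(1−μ)/(α+β+1) < μ(1−μ).
Here μ(1−μ) = 0.39×0.61 = 0.2379, and 0.34 ≥ 0.2379.

No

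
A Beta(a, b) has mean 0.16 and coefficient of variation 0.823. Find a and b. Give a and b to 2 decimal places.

σ = CV·μ = 0.823×0.16 = 0.13168, so σ² = 0.017340.
s+1 = μ(1−μ)/σ² = 0.1344/0.017340 = 7.7510, so s = a+b = 6.7510.
a = μs = 1.08, b = (1−μ)s = 5.67.

a = 1.08, b = 5.67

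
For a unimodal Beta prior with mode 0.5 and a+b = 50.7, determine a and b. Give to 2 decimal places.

a = 25.35, b = 25.35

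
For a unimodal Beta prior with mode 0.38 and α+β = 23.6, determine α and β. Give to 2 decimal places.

α = 9.21, β = 14.39

Since the density peak of Beta(α,β) is at (α−1)/(α+β−2),
α = 1 + 0.38(23.6−2) = 9.21 and β = 23.6 − 9.21 = 14.39.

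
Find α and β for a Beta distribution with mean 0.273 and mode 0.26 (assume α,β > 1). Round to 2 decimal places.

With s = α+β: μ = α/s and mode = (α−1)/(s−2). Eliminating α = μs,
μs − 1 = m(s−2) ⇒ s(μ−m) = 1−2m ⇒ s = 0.48/0.013 = 36.9231.
So α = μs = 10.08, β = (1−μ)s = 26.84.

α = 10.08, β = 26.84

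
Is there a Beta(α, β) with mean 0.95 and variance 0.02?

Yes

The Beta variance bound is σ² < μ(1−μ).
Here μ(1−μ) = 0.95×0.05 = 0.0475, and 0.02 < 0.0475.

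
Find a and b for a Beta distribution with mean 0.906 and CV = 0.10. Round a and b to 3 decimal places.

a = 8.494, b = 0.881

σ = CV·μ = 0.10×0.906 = 0.09060, so σ² = 0.008208.
s+1 = μ(1−μ)/σ² = 0.085164/0.008208 = 10.3753, so s = a+b = 9.3753.
a = μs = 8.494, b = (1−μ)s = 0.881.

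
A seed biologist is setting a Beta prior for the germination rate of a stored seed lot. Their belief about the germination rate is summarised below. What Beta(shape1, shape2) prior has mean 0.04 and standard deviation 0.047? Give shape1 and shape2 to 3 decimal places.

σ² = 0.047² = 0.002209.
With s = shape1+shape2, Var = μ(1−μ)/(s+1), so s+1 = (0.04×0.96)/0.002209 = 17.3834 and s = 16.3834.
shape1 = μs = 0.655, shape2 = (1−μ)s = 15.728.

shape1 = 0.655, shape2 = 15.728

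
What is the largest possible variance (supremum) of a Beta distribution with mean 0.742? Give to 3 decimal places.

0.191

For fixed mean μ the Beta variance is μ(1−μ)/(α+β+1), increasing as α+β decreases.
Its least upper bound (not attained) is μ(1−μ) = 0.742·0.258 = 0.191.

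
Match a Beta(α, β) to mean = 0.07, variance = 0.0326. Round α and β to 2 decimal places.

α = 0.07, β = 0.93

By moment matching, α+β = μ(1−μ)/σ² − 1 = (0.07·0.93)/0.0326 − 1 = 1.9969 − 1 = 0.9969.
Since α/(α+β) = μ, α = 0.07·0.9969 = 0.07 and β = 0.93·0.9969 = 0.93.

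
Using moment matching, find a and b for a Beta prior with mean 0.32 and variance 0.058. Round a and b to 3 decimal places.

a = 0.881, b = 1.871

Let s = a+b. The Beta variance is μ(1−μ)/(s+1).
So s+1 = μ(1−μ)/σ² = (0.32×0.68)/0.058 = 0.2176/0.058 = 3.7517, giving s = 2.7517.
Then a = μs = 0.32×2.7517 = 0.881 and b = (1−μ)s = 0.68×2.7517 = 1.871.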